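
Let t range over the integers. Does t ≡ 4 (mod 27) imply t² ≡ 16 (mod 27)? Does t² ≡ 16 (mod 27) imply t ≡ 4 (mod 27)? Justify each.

(→) Suppose t ≡ 4 (mod 27). Write t = 27j + 4. Then (27j + 4)² = 729j² + 216j + 16 = 27(27j² + 8j) + 16, so t² ≡ 16 (mod 27).

(←) This fails: take t = 23. Then 23² = 529 ≡ 16 (mod 27), yet 23 ≡ 23 (mod 27), not 4.

The forward direction holds; the converse fails.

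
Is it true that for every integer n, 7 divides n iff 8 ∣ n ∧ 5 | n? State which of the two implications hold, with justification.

(⟹) This fails: take n = 7. Certainly 7 ∣ 7, but 8 ∤ 7.

(⟸) This fails: take n = 40. Both 8 ∣ 40 and 5 ∣ 40, yet 40 is not a multiple of 7 (since 40 = 5·7 + 5), so 7 ∤ 40.

Neither direction holds.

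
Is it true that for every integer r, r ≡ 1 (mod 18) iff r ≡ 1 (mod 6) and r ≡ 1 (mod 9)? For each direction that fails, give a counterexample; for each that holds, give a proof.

(⟹) Suppose r ≡ 1 (mod 18); write r = 18j + 1. Since 6 ∣ 18, reducing mod 6 gives r ≡ 1 (mod 6); since 9 ∣ 18, reducing mod 9 gives r ≡ 1 (mod 9).

(⟸) Conversely, if r ≡ 1 (mod 6) and r ≡ 1 (mod 9), then by the Chinese remainder theorem r ≡ 1 (mod 18). This is exactly r ≡ 1 (mod 18).

Both directions hold.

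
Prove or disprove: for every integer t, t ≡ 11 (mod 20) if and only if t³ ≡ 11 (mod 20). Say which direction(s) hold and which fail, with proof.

(⇒) Suppose t ≡ 11 (mod 20). Write t = 20j + 11. Then (20j + 11)³ = 8000j³ + 13200j² + 7260j + 1331 = 20(400j³ + 660j² + 363j + 66) + 11, so t³ ≡ 11 (mod 20).

(⇐) Conversely, suppose t³ ≡ 11 (mod 20). The only residue r in {0, …, 19} with r³ ≡ 11 (mod 20) is r = 11, so t ≡ 11 (mod 20).

Both directions hold; the statement is true.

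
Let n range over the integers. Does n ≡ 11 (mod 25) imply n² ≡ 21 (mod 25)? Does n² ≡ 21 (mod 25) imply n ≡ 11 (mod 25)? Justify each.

The forward direction holds; the converse fails.

(⟹) Suppose n ≡ 11 (mod 25). Write n = 25j + 11. Then (25j + 11)² = 625j² + 550j + 121 = 25(25j² + 22j + 4) + 21, so n² ≡ 21 (mod 25).

(⟸) This fails: take n = 14. Then 14² = 196 ≡ 21 (mod 25), yet 14 ≡ 14 (mod 25), not 11.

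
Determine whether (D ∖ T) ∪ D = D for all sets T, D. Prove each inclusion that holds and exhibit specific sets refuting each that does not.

(⟸) Let x ∈ D. Then either x ∈ D and x ∉ T; or x ∈ T ∩ D. In each case x ∈ (D ∖ T) ∪ D, so D ⊆ (D ∖ T) ∪ D.

(⟹) Let x ∈ (D ∖ T) ∪ D. Then either x ∈ D and x ∉ T; or x ∈ T ∩ D. In each case x ∈ D, so (D ∖ T) ∪ D ⊆ D.

The two sets are equal.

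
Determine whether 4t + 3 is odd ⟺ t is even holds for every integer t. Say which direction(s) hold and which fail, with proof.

(⟹) This fails: take t = 1. Then 4t + 3 = 7, which is odd, yet t = 1 is odd, not even.

(⟸) Suppose t is even. Since 4 is even, 4t is even for every t, so 4t + 3 has the same parity as 3, which is odd. Hence 4t + 3 is odd.

Only the reverse direction holds.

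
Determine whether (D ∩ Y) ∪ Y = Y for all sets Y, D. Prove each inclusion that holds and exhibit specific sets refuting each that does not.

Reverse inclusion. Let x ∈ Y. Then either x ∈ Y and x ∉ D; or x ∈ Y ∩ D. In each case x ∈ (D ∩ Y) ∪ Y, so Y ⊆ (D ∩ Y) ∪ Y.

Forward inclusion. Let x ∈ (D ∩ Y) ∪ Y. Then either x ∈ Y and x ∉ D; or x ∈ Y ∩ D. In each case x ∈ Y, so (D ∩ Y) ∪ Y ⊆ Y.

Both inclusions hold.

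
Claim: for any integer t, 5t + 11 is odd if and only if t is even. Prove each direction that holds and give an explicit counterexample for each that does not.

(⇒) Suppose 5t + 11 is odd. Since 5 is odd, 5t and t have the same parity, so 5t + 11 ≡ t + 11 (mod 2). As 11 is odd, 5t + 11 is odd exactly when t is even. Thus t is even.

(⇐) Conversely, suppose t is even; write t = 2j. Then 5t + 11 = 5·(2j) + 11 = 2·5j + 11, which is odd.

Both implications hold.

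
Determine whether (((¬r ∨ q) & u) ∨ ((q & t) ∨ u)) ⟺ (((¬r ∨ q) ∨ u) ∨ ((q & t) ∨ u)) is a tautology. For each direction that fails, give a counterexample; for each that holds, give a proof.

(→) Assume the antecedent. If u is true, ((¬r ∨ q) ∨ u) ∨ ((q & t) ∨ u) reduces to true regardless of the other variables. If u is false, the antecedent forces (u = F, q = T, t = T, r = F) or (u = F, q = T, t = T, r = T), and ((¬r ∨ q) ∨ u) ∨ ((q & t) ∨ u) holds there. Either way ((¬r ∨ q) ∨ u) ∨ ((q & t) ∨ u) holds.

(←) This fails. Under u = F, q = F, t = F, r = F, the left side is false but the right side is true.

Only the forward implication holds.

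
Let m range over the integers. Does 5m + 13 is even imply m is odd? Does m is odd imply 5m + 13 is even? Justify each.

(⟹) Suppose 5m + 13 is even. Since 5 is odd, 5m and m have the same parity, so 5m + 13 ≡ m + 13 (mod 2). As 13 is odd, 5m + 13 is even exactly when m is odd. Thus m is odd.

(⟸) Conversely, suppose m is odd; write m = 2j + 1. Then 5m + 13 = 5·(2j + 1) + 13 = 2·5j + 18, which is even.

Both directions hold.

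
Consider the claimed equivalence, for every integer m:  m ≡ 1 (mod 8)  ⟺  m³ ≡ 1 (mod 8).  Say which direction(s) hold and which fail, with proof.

[⇐] For the converse, argue contrapositively. If m ≢ 1 (mod 8), then m is congruent to one of 0, 2, 3, 4, 5, 6, 7 modulo 8, and these give m³ ≡ 0, 0, 3, 0, 5, 0, 7 respectively — never 1.

[⇒] Suppose m ≡ 1 (mod 8). Write m = 8j + 1. Then (8j + 1)³ = 512j³ + 192j² + 24j + 1 = 8(64j³ + 24j² + 3j) + 1, so m³ ≡ 1 (mod 8).

Both implications hold.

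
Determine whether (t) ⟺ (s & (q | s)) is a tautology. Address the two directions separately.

(⇒) This fails. Under q = F, t = T, s = F, the left side is true but the right side is false.

(⇐) This fails. Under q = F, t = F, s = T, the left side is false but the right side is true.

(⇒) fails and (⇐) fails.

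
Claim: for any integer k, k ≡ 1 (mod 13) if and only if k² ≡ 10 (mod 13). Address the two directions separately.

Forward direction. This fails: take k = 1. Then 1 ≡ 1 (mod 13), but 1² = 1 ≡ 1 (mod 13), not 10.

Converse. This fails: take k = 6. Then 6² = 36 ≡ 10 (mod 13), yet 6 ≡ 6 (mod 13), not 1.

Neither implication holds.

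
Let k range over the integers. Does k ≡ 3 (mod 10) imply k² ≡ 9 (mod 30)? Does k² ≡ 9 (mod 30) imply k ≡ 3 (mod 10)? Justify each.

Neither implication holds.

[⇒] This fails: take k = 13. Then 13 ≡ 3 (mod 10), but 13² = 169 ≡ 19 (mod 30), not 9.

[⇐] This fails: take k = 27. Then 27² = 729 ≡ 9 (mod 30), yet 27 ≡ 7 (mod 10), not 3.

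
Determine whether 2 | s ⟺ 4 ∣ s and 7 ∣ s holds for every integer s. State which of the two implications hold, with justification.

(→) This fails: take s = 2. Certainly 2 ∣ 2, but 4 ∤ 2.

(←) Suppose 4 ∣ s and 7 ∣ s. Any common multiple of 4 and 7 is a multiple of their lcm; here gcd(4, 7) = 1, so lcm(4, 7) = 4·7 = 28, so 28 ∣ s. Since 2 ∣ 28, it follows that 2 ∣ s.

The forward direction fails; the converse holds.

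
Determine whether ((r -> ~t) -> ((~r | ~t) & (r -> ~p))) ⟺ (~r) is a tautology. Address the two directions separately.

Not equivalent: only (⇐) holds.

[⇒] This fails. Under p = F, r = T, t = F, the left side is true but the right side is false.

[⇐] Assume the antecedent. If p is true, the antecedent forces (p = T, r = F, t = F) or (p = T, r = F, t = T), and the consequent holds there. If p is false, the consequent reduces to true regardless of the other variables. Either way the consequent holds.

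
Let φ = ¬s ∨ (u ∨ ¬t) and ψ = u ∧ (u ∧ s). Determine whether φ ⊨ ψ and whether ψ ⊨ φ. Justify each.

(⇒) fails; (⇐) holds.

(→) This fails. Under t = F, s = F, u = F, the left side is true but the right side is false.

(←) Assume the antecedent. If t is true, the antecedent forces (t = T, s = T, u = T), and ¬s ∨ (u ∨ ¬t) holds there. If t is false, ¬s ∨ (u ∨ ¬t) reduces to true regardless of the other variables. Either way ¬s ∨ (u ∨ ¬t) holds.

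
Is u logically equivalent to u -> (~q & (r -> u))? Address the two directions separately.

(⟹) This fails. Under r = F, u = T, q = T, the left side is true but the right side is false.

(⟸) This fails. Under r = F, u = F, q = F, the left side is false but the right side is true.

(⇒) fails and (⇐) fails.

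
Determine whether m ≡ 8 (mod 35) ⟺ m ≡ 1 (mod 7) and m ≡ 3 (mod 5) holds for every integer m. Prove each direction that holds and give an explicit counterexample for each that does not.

Both directions hold.

Forward direction. Suppose m ≡ 8 (mod 35); write m = 35j + 8. Since 7 ∣ 35, reducing mod 7 gives m ≡ 8 ≡ 1 (mod 7); since 5 ∣ 35, reducing mod 5 gives m ≡ 8 ≡ 3 (mod 5).

Converse. If m ≡ 1 (mod 7) and m ≡ 3 (mod 5), then by the Chinese remainder theorem m ≡ 8 (mod 35). This is exactly m ≡ 8 (mod 35).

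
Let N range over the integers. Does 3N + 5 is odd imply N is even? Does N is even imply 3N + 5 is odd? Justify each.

Both directions hold.

Forward direction. Suppose 3N + 5 is odd. Since 3 is odd, 3N and N have the same parity, so 3N + 5 ≡ N + 5 (mod 2). As 5 is odd, 3N + 5 is odd exactly when N is even. Thus N is even.

Converse. Suppose N is even; write N = 2j. Then 3N + 5 = 3·(2j) + 5 = 2·3j + 5, which is odd.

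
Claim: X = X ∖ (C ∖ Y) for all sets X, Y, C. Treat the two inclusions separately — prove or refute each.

(⊇) Let x ∈ X ∖ (C ∖ Y). Then either x ∈ X and x ∉ Y, C; or x ∈ X ∩ Y and x ∉ C; or x ∈ X ∩ Y ∩ C. In each case x ∈ X, so X ∖ (C ∖ Y) ⊆ X.

(⊆) This inclusion fails. Take X = {1}, Y = ∅, C = {1}; then 1 ∈ X but 1 ∉ X ∖ (C ∖ Y).

(⊆) fails; (⊇) holds.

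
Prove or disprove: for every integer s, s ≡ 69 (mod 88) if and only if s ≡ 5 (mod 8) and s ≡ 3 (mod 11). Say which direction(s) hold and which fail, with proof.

(→) Suppose s ≡ 69 (mod 88); write s = 88j + 69. Since 8 ∣ 88, reducing mod 8 gives s ≡ 69 ≡ 5 (mod 8); since 11 ∣ 88, reducing mod 11 gives s ≡ 69 ≡ 3 (mod 11).

(←) Conversely, if s ≡ 5 (mod 8) and s ≡ 3 (mod 11), then by the Chinese remainder theorem s ≡ 69 (mod 88). This is exactly s ≡ 69 (mod 88).

Both directions hold.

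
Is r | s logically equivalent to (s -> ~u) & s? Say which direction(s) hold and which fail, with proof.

[⇒] This fails. Under u = T, s = T, r = F, the left side is true but the right side is false.

[⇐] Assume the antecedent. If u is true, the antecedent cannot hold. If u is false, the antecedent forces (u = F, s = T, r = F) or (u = F, s = T, r = T), and r | s holds there. Either way r | s holds.

The forward direction fails; the converse holds.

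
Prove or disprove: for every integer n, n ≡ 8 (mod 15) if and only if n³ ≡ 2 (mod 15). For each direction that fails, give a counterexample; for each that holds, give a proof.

[⇒] Suppose n ≡ 8 (mod 15). Write n = 15j + 8. Then (15j + 8)³ = 3375j³ + 5400j² + 2880j + 512 = 15(225j³ + 360j² + 192j + 34) + 2, so n³ ≡ 2 (mod 15).

[⇐] Conversely, suppose n³ ≡ 2 (mod 15). The only residue r in {0, …, 14} with r³ ≡ 2 (mod 15) is r = 8, so n ≡ 8 (mod 15).

Equivalent; both directions hold.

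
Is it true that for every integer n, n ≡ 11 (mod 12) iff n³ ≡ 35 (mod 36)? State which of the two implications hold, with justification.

The biconditional holds.

(⟹) Suppose n ≡ 11 (mod 12). Working modulo 36, n ∈ {11, 23, 35}; for each such r, r³ ≡ 35 (mod 36).

(⟸) Conversely, the residues r modulo 36 with r³ ≡ 35 (mod 36) are exactly {11, 23, 35}, and each is ≡ 11 (mod 12).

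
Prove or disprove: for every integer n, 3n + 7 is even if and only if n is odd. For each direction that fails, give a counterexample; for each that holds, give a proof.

Forward direction. Suppose 3n + 7 is even. Since 3 is odd, 3n and n have the same parity, so 3n + 7 ≡ n + 7 (mod 2). As 7 is odd, 3n + 7 is even exactly when n is odd. Thus n is odd.

Converse. Suppose n is odd; write n = 2j + 1. Then 3n + 7 = 3·(2j + 1) + 7 = 2·3j + 10, which is even.

Both implications hold.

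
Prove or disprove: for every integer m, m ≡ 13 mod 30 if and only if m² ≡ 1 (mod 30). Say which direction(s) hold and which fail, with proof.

[⇒] This fails: take m = 13. Then 13 ≡ 13 (mod 30), but 13² = 169 ≡ 19 (mod 30), not 1.

[⇐] This fails: take m = 1. Then 1² = 1 ≡ 1 (mod 30), yet 1 ≡ 1 (mod 30), not 13.

Both directions fail.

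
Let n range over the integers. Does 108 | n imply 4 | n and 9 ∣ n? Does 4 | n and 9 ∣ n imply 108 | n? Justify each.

Forward direction. If 108 ∣ n, write n = 108q. Since 108 = 27·4, n = 4·(27q), so 4 ∣ n; and since 108 = 12·9, n = 9·(12q), so 9 ∣ n.

Converse. This fails: take n = 36. Both 4 ∣ 36 and 9 ∣ 36, yet 36 is not a multiple of 108 (since 36 = 0·108 + 36), so 108 ∤ 36.

The forward direction holds; the converse fails.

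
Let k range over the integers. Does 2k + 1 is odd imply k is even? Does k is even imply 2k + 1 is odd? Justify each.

(⇒) fails; (⇐) holds.

(→) This fails: take k = 3. Then 2k + 1 = 7, which is odd, yet k = 3 is odd, not even.

(←) Suppose k is even. Since 2 is even, 2k is even for every k, so 2k + 1 has the same parity as 1, which is odd. Hence 2k + 1 is odd.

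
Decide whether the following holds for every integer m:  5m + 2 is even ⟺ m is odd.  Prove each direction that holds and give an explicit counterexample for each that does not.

Forward direction. This fails: m = 4 gives 5m + 2 = 22, which is even, but 4 is even, not odd.

Converse. This also fails: m = 7 is odd, but 5m + 2 = 37 is odd, not even.

Neither implication holds.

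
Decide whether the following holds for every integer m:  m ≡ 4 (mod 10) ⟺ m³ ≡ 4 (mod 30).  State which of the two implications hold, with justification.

(→) This fails: take m = 14. Then 14 ≡ 4 (mod 10), but 14³ = 2744 ≡ 14 (mod 30), not 4.

(←) Conversely, the residues r modulo 30 with r³ ≡ 4 (mod 30) are exactly {4}, and each is ≡ 4 (mod 10).

Only the converse holds.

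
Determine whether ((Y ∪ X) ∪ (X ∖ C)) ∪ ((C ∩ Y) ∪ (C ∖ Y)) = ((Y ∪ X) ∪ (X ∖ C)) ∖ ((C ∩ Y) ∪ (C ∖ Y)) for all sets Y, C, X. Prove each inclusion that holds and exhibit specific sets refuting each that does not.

Forward inclusion. This inclusion fails. Take Y = ∅, C = {1}, X = ∅; then 1 ∈ ((Y ∪ X) ∪ (X ∖ C)) ∪ ((C ∩ Y) ∪ (C ∖ Y)) but 1 ∉ ((Y ∪ X) ∪ (X ∖ C)) ∖ ((C ∩ Y) ∪ (C ∖ Y)).

Reverse inclusion. Let x ∈ ((Y ∪ X) ∪ (X ∖ C)) ∖ ((C ∩ Y) ∪ (C ∖ Y)). Then either x ∈ Y and x ∉ C, X; or x ∈ X and x ∉ Y, C; or x ∈ Y ∩ X and x ∉ C. In each case x ∈ ((Y ∪ X) ∪ (X ∖ C)) ∪ ((C ∩ Y) ∪ (C ∖ Y)), so ((Y ∪ X) ∪ (X ∖ C)) ∖ ((C ∩ Y) ∪ (C ∖ Y)) ⊆ ((Y ∪ X) ∪ (X ∖ C)) ∪ ((C ∩ Y) ∪ (C ∖ Y)).

The sets are not equal: only the reverse inclusion holds.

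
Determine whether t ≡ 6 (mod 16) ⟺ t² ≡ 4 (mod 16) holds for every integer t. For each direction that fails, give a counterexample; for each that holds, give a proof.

Only the forward direction holds.

[⇐] This fails: take t = 2. Then 2² = 4 ≡ 4 (mod 16), yet 2 ≡ 2 (mod 16), not 6.

[⇒] Suppose t ≡ 6 (mod 16). Write t = 16j + 6. Then (16j + 6)² = 256j² + 192j + 36 = 16(16j² + 12j + 2) + 4, so t² ≡ 4 (mod 16).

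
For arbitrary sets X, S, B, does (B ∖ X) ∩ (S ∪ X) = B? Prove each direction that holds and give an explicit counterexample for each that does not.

Only the forward inclusion holds.

(⟹) Let x ∈ (B ∖ X) ∩ (S ∪ X). Then x ∈ S ∩ B and x ∉ X, from which x ∈ B.

(⟸) This inclusion fails. Take X = ∅, S = ∅, B = {1}; then 1 ∈ B but 1 ∉ (B ∖ X) ∩ (S ∪ X).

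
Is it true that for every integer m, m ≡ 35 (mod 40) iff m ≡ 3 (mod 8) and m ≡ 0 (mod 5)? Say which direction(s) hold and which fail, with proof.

Equivalent; both directions hold.

[⇒] Suppose m ≡ 35 (mod 40); write m = 40j + 35. Since 8 ∣ 40, reducing mod 8 gives m ≡ 35 ≡ 3 (mod 8); since 5 ∣ 40, reducing mod 5 gives m ≡ 35 ≡ 0 (mod 5).

[⇐] Conversely, if m ≡ 3 (mod 8) and m ≡ 0 (mod 5), then by the Chinese remainder theorem m ≡ 35 (mod 40). This is exactly m ≡ 35 (mod 40).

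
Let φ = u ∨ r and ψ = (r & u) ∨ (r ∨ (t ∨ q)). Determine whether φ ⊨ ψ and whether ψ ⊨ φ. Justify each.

Neither implication holds.

(⇒) This fails. Under q = F, r = F, u = T, t = F, the left side is true but the right side is false.

(⇐) This fails. Under q = T, r = F, u = F, t = F, the left side is false but the right side is true.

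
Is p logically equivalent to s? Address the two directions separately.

Neither direction holds.

[⇒] This fails. Under p = T, s = F, the left side is true but the right side is false.

[⇐] This fails. Under p = F, s = T, the left side is false but the right side is true.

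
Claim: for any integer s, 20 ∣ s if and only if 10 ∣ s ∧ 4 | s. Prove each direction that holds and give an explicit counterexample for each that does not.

The biconditional holds.

[⇒] If 20 ∣ s, write s = 20q. Since 20 = 2·10, s = 10·(2q), so 10 ∣ s; and since 20 = 5·4, s = 4·(5q), so 4 ∣ s.

[⇐] Suppose 10 ∣ s and 4 ∣ s. Any common multiple of 10 and 4 is a multiple of their lcm; here lcm(10, 4) = 10·4/gcd(10, 4) = 40/2 = 20, so 20 ∣ s.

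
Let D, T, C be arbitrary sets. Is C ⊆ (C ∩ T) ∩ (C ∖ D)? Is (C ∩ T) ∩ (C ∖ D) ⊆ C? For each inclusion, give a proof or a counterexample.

The sets are not equal: only the reverse inclusion holds.

Forward inclusion. This inclusion fails. Take D = ∅, T = ∅, C = {1}; then 1 ∈ C but 1 ∉ (C ∩ T) ∩ (C ∖ D).

Reverse inclusion. Let x ∈ (C ∩ T) ∩ (C ∖ D). Then x ∈ T ∩ C and x ∉ D, from which x ∈ C.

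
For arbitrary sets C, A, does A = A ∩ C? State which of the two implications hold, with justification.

(⊆) This inclusion fails. Take C = ∅, A = {1}; then 1 ∈ A but 1 ∉ A ∩ C.

(⊇) Let x ∈ A ∩ C. Then x ∈ C ∩ A, from which x ∈ A.

(⊆) fails; (⊇) holds.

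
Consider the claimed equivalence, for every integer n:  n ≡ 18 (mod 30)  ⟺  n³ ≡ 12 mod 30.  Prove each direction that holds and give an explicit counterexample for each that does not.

Both implications hold.

(→) Suppose n ≡ 18 (mod 30). Write n = 30j + 18. Then (30j + 18)³ = 27000j³ + 48600j² + 29160j + 5832 = 30(900j³ + 1620j² + 972j + 194) + 12, so n³ ≡ 12 (mod 30).

(←) Conversely, suppose n³ ≡ 12 (mod 30). The only residue r in {0, …, 29} with r³ ≡ 12 (mod 30) is r = 18, so n ≡ 18 (mod 30).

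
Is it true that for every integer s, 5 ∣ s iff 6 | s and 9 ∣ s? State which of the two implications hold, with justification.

Neither direction holds.

[⇒] This fails: take s = 5. Certainly 5 ∣ 5, but 6 ∤ 5.

[⇐] This fails: take s = 18. Both 6 ∣ 18 and 9 ∣ 18, yet 18 is not a multiple of 5 (since 18 = 3·5 + 3), so 5 ∤ 18.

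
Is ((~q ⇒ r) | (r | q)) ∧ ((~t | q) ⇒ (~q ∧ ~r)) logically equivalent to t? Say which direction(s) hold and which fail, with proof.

(⇒) holds; (⇐) fails.

(⇒) Assume the antecedent. If t is true, t reduces to true regardless of the other variables. If t is false, the antecedent cannot hold. Either way t holds.

(⇐) This fails. Under t = T, q = F, r = F, the left side is false but the right side is true.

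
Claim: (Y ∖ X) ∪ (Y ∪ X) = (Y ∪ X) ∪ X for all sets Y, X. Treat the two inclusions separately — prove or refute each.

Forward inclusion. Let x ∈ (Y ∖ X) ∪ (Y ∪ X). Then either x ∈ Y and x ∉ X; or x ∈ X and x ∉ Y; or x ∈ Y ∩ X. In each case x ∈ (Y ∪ X) ∪ X, so (Y ∖ X) ∪ (Y ∪ X) ⊆ (Y ∪ X) ∪ X.

Reverse inclusion. Let x ∈ (Y ∪ X) ∪ X. Then either x ∈ Y and x ∉ X; or x ∈ X and x ∉ Y; or x ∈ Y ∩ X. In each case x ∈ (Y ∖ X) ∪ (Y ∪ X), so (Y ∪ X) ∪ X ⊆ (Y ∖ X) ∪ (Y ∪ X).

The two sets are equal.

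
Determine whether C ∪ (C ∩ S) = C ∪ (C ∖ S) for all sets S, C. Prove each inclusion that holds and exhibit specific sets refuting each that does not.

(⊆) Let x ∈ C ∪ (C ∩ S). Then either x ∈ C and x ∉ S; or x ∈ S ∩ C. In each case x ∈ C ∪ (C ∖ S), so C ∪ (C ∩ S) ⊆ C ∪ (C ∖ S).

(⊇) Let x ∈ C ∪ (C ∖ S). Then either x ∈ C and x ∉ S; or x ∈ S ∩ C. In each case x ∈ C ∪ (C ∩ S), so C ∪ (C ∖ S) ⊆ C ∪ (C ∩ S).

The two sets are equal.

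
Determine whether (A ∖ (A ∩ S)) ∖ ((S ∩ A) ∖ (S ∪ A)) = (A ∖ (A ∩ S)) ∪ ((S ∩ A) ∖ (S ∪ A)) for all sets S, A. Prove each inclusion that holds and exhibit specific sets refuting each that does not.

Forward inclusion. Let x ∈ (A ∖ (A ∩ S)) ∖ ((S ∩ A) ∖ (S ∪ A)). Then x ∈ A and x ∉ S, from which x ∈ (A ∖ (A ∩ S)) ∪ ((S ∩ A) ∖ (S ∪ A)).

Reverse inclusion. Let x ∈ (A ∖ (A ∩ S)) ∪ ((S ∩ A) ∖ (S ∪ A)). Then x ∈ A and x ∉ S, from which x ∈ (A ∖ (A ∩ S)) ∖ ((S ∩ A) ∖ (S ∪ A)).

The two sets are equal.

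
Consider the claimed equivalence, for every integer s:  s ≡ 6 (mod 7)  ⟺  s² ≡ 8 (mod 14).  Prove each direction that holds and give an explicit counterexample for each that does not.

Neither implication holds.

[⇒] This fails: take s = 13. Then 13 ≡ 6 (mod 7), but 13² = 169 ≡ 1 (mod 14), not 8.

[⇐] This fails: take s = 8. Then 8² = 64 ≡ 8 (mod 14), yet 8 ≡ 1 (mod 7), not 6.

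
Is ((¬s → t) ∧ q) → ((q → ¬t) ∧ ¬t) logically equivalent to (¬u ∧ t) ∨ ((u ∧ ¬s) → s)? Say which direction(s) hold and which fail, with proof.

Both directions fail.

Forward direction. This fails. Under q = F, u = T, t = F, s = F, the left side is true but the right side is false.

Converse. This fails. Under q = T, u = F, t = T, s = F, the left side is false but the right side is true.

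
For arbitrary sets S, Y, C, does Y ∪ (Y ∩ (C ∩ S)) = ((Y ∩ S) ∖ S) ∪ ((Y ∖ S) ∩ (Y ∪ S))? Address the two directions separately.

(⊆) This inclusion fails. Take S = {1}, Y = {1}, C = ∅; then 1 ∈ Y ∪ (Y ∩ (C ∩ S)) but 1 ∉ ((Y ∩ S) ∖ S) ∪ ((Y ∖ S) ∩ (Y ∪ S)).

(⊇) Let x ∈ ((Y ∩ S) ∖ S) ∪ ((Y ∖ S) ∩ (Y ∪ S)). Then either x ∈ Y and x ∉ S, C; or x ∈ Y ∩ C and x ∉ S. In each case x ∈ Y ∪ (Y ∩ (C ∩ S)), so ((Y ∩ S) ∖ S) ∪ ((Y ∖ S) ∩ (Y ∪ S)) ⊆ Y ∪ (Y ∩ (C ∩ S)).

Only the reverse inclusion holds.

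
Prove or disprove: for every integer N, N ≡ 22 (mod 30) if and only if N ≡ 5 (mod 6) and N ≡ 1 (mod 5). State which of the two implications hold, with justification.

Both directions fail.

[⇒] This fails: N = 22 gives 22 ≡ 22 (mod 30) but 22 ≡ 4 (mod 6), so the conjunction on the right does not hold.

[⇐] This fails: N = 11 satisfies both congruences on the right (11 ≡ 5 mod 6 and 11 ≡ 1 mod 5) yet 11 ≡ 11 (mod 30), not 22.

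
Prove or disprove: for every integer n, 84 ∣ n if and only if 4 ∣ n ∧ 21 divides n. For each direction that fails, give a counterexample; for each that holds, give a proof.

Both directions hold.

(⟹) If 84 ∣ n, write n = 84q. Since 84 = 21·4, n = 4·(21q), so 4 ∣ n; and since 84 = 4·21, n = 21·(4q), so 21 ∣ n.

(⟸) Suppose 4 ∣ n and 21 ∣ n. Any common multiple of 4 and 21 is a multiple of their lcm; here gcd(4, 21) = 1, so lcm(4, 21) = 4·21 = 84, so 84 ∣ n.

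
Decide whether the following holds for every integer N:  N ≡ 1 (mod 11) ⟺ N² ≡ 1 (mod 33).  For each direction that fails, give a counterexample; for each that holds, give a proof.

[⇒] This fails: take N = 12. Then 12 ≡ 1 (mod 11), but 12² = 144 ≡ 12 (mod 33), not 1.

[⇐] This fails: take N = 10. Then 10² = 100 ≡ 1 (mod 33), yet 10 ≡ 10 (mod 11), not 1.

Both directions fail.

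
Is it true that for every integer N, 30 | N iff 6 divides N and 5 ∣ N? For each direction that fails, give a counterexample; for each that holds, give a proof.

Both directions hold.

(⟸) Suppose 6 ∣ N and 5 ∣ N. Any common multiple of 6 and 5 is a multiple of their lcm; here gcd(6, 5) = 1, so lcm(6, 5) = 6·5 = 30, so 30 ∣ N.

(⟹) If 30 ∣ N, write N = 30q. Since 30 = 5·6, N = 6·(5q), so 6 ∣ N; and since 30 = 6·5, N = 5·(6q), so 5 ∣ N.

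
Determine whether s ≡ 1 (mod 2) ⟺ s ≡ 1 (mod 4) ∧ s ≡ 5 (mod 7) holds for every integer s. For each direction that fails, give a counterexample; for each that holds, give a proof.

(⇒) fails; (⇐) holds.

(⇐) If s ≡ 1 (mod 4) and s ≡ 5 (mod 7), then by the Chinese remainder theorem s ≡ 5 (mod 28). Since 5 ≡ 1 (mod 2) and 2 ∣ 28, we get s ≡ 1 (mod 2).

(⇒) This fails: s = 1 gives 1 ≡ 1 (mod 2) but 1 ≡ 1 (mod 7), so the conjunction on the right does not hold.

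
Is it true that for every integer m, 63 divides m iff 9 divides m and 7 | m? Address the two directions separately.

Both directions hold; the statement is true.

(←) Suppose 9 ∣ m and 7 ∣ m. Any common multiple of 9 and 7 is a multiple of their lcm; here gcd(9, 7) = 1, so lcm(9, 7) = 9·7 = 63, so 63 ∣ m.

(→) If 63 ∣ m, write m = 63q. Since 63 = 7·9, m = 9·(7q), so 9 ∣ m; and since 63 = 9·7, m = 7·(9q), so 7 ∣ m.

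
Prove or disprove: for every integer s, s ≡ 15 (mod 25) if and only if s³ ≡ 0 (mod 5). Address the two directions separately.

Forward direction. Suppose s ≡ 15 (mod 25). Then s³ ≡ 15³ = 3375 (mod 25), and since 5 ∣ 25, also s³ ≡ 0 (mod 5).

Converse. This fails: take s = 0. Then 0³ = 0 ≡ 0 (mod 5), yet 0 ≡ 0 (mod 25), not 15.

(⇒) holds; (⇐) fails.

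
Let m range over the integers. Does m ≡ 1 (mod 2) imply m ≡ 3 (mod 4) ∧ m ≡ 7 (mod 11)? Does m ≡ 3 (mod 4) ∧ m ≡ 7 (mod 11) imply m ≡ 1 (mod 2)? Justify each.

Only the converse holds.

(→) This fails: m = 1 gives 1 ≡ 1 (mod 2) but 1 ≡ 1 (mod 4), so the conjunction on the right does not hold.

(←) Conversely, if m ≡ 3 (mod 4) and m ≡ 7 (mod 11), then by the Chinese remainder theorem m ≡ 7 (mod 44). Since 7 ≡ 1 (mod 2) and 2 ∣ 44, we get m ≡ 1 (mod 2).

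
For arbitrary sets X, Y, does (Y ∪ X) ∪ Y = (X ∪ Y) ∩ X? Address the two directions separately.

The sets are not equal: only the reverse inclusion holds.

(⟹) This inclusion fails. Take X = ∅, Y = {1}; then 1 ∈ (Y ∪ X) ∪ Y but 1 ∉ (X ∪ Y) ∩ X.

(⟸) Let x ∈ (X ∪ Y) ∩ X. Then either x ∈ X and x ∉ Y; or x ∈ X ∩ Y. In each case x ∈ (Y ∪ X) ∪ Y, so (X ∪ Y) ∩ X ⊆ (Y ∪ X) ∪ Y.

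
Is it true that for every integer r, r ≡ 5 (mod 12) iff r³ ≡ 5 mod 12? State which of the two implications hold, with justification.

Equivalent; both directions hold.

(⟹) Suppose r ≡ 5 (mod 12). Write r = 12j + 5. Then (12j + 5)³ = 1728j³ + 2160j² + 900j + 125 = 12(144j³ + 180j² + 75j + 10) + 5, so r³ ≡ 5 (mod 12).

(⟸) Conversely, suppose r³ ≡ 5 (mod 12). The only residue r in {0, …, 11} with r³ ≡ 5 (mod 12) is r = 5, so r ≡ 5 (mod 12).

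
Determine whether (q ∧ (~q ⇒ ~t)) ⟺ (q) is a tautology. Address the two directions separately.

The biconditional holds.

[⇒] Assume the antecedent. If t is true, the antecedent forces (t = T, q = T), and q holds there. If t is false, the antecedent forces (t = F, q = T), and q holds there. Either way q holds.

[⇐] Assume the antecedent. If t is true, the antecedent forces (t = T, q = T), and q ∧ (~q ⇒ ~t) holds there. If t is false, the antecedent forces (t = F, q = T), and q ∧ (~q ⇒ ~t) holds there. Either way q ∧ (~q ⇒ ~t) holds.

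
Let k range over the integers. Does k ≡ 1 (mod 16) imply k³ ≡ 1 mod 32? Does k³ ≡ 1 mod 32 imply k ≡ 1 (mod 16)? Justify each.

Converse. The residues r modulo 32 with r³ ≡ 1 (mod 32) are exactly {1}, and each is ≡ 1 (mod 16).

Forward direction. This fails: take k = 17. Then 17 ≡ 1 (mod 16), but 17³ = 4913 ≡ 17 (mod 32), not 1.

Not equivalent: only (⇐) holds.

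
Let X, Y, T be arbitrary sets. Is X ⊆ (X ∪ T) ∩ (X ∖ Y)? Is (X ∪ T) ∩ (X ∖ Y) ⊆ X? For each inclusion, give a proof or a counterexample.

Only the reverse inclusion holds.

Reverse inclusion. Let x ∈ (X ∪ T) ∩ (X ∖ Y). Then either x ∈ X and x ∉ Y, T; or x ∈ X ∩ T and x ∉ Y. In each case x ∈ X, so (X ∪ T) ∩ (X ∖ Y) ⊆ X.

Forward inclusion. This inclusion fails. Take X = {1}, Y = {1}, T = ∅; then 1 ∈ X but 1 ∉ (X ∪ T) ∩ (X ∖ Y).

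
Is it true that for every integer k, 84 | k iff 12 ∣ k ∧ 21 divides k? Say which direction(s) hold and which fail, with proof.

Both implications hold.

[⇒] If 84 ∣ k, write k = 84q. Since 84 = 7·12, k = 12·(7q), so 12 ∣ k; and since 84 = 4·21, k = 21·(4q), so 21 ∣ k.

[⇐] Suppose 12 ∣ k and 21 ∣ k. Any common multiple of 12 and 21 is a multiple of their lcm; here lcm(12, 21) = 12·21/gcd(12, 21) = 252/3 = 84, so 84 ∣ k.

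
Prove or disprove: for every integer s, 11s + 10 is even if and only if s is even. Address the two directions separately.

(⇒) Suppose 11s + 10 is even. Since 11 is odd, 11s and s have the same parity, so 11s + 10 ≡ s + 10 (mod 2). As 10 is even, 11s + 10 is even exactly when s is even. Thus s is even.

(⇐) Conversely, suppose s is even; write s = 2j. Then 11s + 10 = 11·(2j) + 10 = 2·11j + 10, which is even.

Both implications hold.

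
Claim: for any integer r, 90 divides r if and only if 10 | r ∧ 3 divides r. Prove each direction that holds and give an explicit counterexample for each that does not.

[⇒] If 90 ∣ r, write r = 90q. Since 90 = 9·10, r = 10·(9q), so 10 ∣ r; and since 90 = 30·3, r = 3·(30q), so 3 ∣ r.

[⇐] This fails: take r = 30. Both 10 ∣ 30 and 3 ∣ 30, yet 30 is not a multiple of 90 (since 30 = 0·90 + 30), so 90 ∤ 30.

Only the forward direction holds.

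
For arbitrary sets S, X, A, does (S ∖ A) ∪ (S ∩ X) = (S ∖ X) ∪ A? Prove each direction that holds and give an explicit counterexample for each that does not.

(⊆) This inclusion fails. Take S = {1}, X = {1}, A = ∅; then 1 ∈ (S ∖ A) ∪ (S ∩ X) but 1 ∉ (S ∖ X) ∪ A.

(⊇) This inclusion fails. Take S = ∅, X = ∅, A = {1}; then 1 ∈ (S ∖ X) ∪ A but 1 ∉ (S ∖ A) ∪ (S ∩ X).

Both inclusions fail.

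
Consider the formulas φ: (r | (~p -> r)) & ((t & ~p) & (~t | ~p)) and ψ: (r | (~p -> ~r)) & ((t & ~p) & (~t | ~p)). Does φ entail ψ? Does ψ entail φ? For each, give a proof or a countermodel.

(⟸) This fails. Under t = T, r = F, p = F, the left side is false but the right side is true.

(⟹) Assume the antecedent. If t is true, the antecedent forces (t = T, r = T, p = F), and the consequent holds there. If t is false, the antecedent cannot hold. Either way the consequent holds.

Only the forward direction holds.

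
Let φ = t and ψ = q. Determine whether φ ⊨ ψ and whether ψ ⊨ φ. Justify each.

Neither implication holds.

(⟹) This fails. Under t = T, q = F, the left side is true but the right side is false.

(⟸) This fails. Under t = F, q = T, the left side is false but the right side is true.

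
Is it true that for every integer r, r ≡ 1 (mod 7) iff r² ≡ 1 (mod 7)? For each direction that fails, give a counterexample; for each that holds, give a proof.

The forward direction holds; the converse fails.

Forward direction. Suppose r ≡ 1 (mod 7). Write r = 7j + 1. Then (7j + 1)² = 49j² + 14j + 1 = 7(7j² + 2j) + 1, so r² ≡ 1 (mod 7).

Converse. This fails: take r = 6. Then 6² = 36 ≡ 1 (mod 7), yet 6 ≡ 6 (mod 7), not 1.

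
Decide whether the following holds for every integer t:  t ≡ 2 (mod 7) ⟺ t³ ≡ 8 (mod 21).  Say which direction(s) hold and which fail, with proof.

[⇒] This fails: take t = 9. Then 9 ≡ 2 (mod 7), but 9³ = 729 ≡ 15 (mod 21), not 8.

[⇐] This fails: take t = 8. Then 8³ = 512 ≡ 8 (mod 21), yet 8 ≡ 1 (mod 7), not 2.

Neither direction holds.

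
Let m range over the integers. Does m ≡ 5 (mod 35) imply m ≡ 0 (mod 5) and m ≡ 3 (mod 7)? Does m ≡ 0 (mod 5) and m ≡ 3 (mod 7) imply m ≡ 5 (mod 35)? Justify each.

(→) This fails: m = 5 gives 5 ≡ 5 (mod 35) but 5 ≡ 5 (mod 7), so the conjunction on the right does not hold.

(←) This fails: m = 10 satisfies both congruences on the right (10 ≡ 0 mod 5 and 10 ≡ 3 mod 7) yet 10 ≡ 10 (mod 35), not 5.

Neither implication holds.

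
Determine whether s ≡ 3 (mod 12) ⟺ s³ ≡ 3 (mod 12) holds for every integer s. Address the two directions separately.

[⇐] Suppose s³ ≡ 3 (mod 12). The only residue r in {0, …, 11} with r³ ≡ 3 (mod 12) is r = 3, so s ≡ 3 (mod 12).

[⇒] Suppose s ≡ 3 (mod 12). Write s = 12j + 3. Then (12j + 3)³ = 1728j³ + 1296j² + 324j + 27 = 12(144j³ + 108j² + 27j + 2) + 3, so s³ ≡ 3 (mod 12).

Equivalent; both directions hold.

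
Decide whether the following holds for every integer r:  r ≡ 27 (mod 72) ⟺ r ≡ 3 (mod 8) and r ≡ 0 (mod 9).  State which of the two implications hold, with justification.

Both directions hold.

(⇒) Suppose r ≡ 27 (mod 72); write r = 72j + 27. Since 8 ∣ 72, reducing mod 8 gives r ≡ 27 ≡ 3 (mod 8); since 9 ∣ 72, reducing mod 9 gives r ≡ 27 ≡ 0 (mod 9).

(⇐) Conversely, if r ≡ 3 (mod 8) and r ≡ 0 (mod 9), then by the Chinese remainder theorem r ≡ 27 (mod 72). This is exactly r ≡ 27 (mod 72).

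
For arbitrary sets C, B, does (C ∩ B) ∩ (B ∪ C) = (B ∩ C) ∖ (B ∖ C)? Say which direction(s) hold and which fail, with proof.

Forward inclusion. Let x ∈ (C ∩ B) ∩ (B ∪ C). Then x ∈ C ∩ B, from which x ∈ (B ∩ C) ∖ (B ∖ C).

Reverse inclusion. Let x ∈ (B ∩ C) ∖ (B ∖ C). Then x ∈ C ∩ B, from which x ∈ (C ∩ B) ∩ (B ∪ C).

Both inclusions hold; the sets are equal.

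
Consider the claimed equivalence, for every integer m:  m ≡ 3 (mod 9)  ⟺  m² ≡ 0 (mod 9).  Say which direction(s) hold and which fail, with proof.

Only the forward direction holds.

(⟹) Suppose m ≡ 3 (mod 9). Write m = 9j + 3. Then (9j + 3)² = 81j² + 54j + 9 = 9(9j² + 6j + 1) + 0, so m² ≡ 0 (mod 9).

(⟸) This fails: take m = 0. Then 0² = 0 ≡ 0 (mod 9), yet 0 ≡ 0 (mod 9), not 3.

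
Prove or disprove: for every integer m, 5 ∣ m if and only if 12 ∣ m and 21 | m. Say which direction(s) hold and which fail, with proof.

Forward direction. This fails: take m = 5. Certainly 5 ∣ 5, but 12 ∤ 5.

Converse. This fails: take m = 84. Both 12 ∣ 84 and 21 ∣ 84, yet 84 is not a multiple of 5 (since 84 = 16·5 + 4), so 5 ∤ 84.

Neither implication holds.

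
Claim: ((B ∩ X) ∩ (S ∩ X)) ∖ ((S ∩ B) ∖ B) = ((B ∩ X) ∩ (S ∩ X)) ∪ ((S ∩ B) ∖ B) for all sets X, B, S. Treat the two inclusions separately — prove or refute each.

The two sets are equal.

(⟹) Let x ∈ ((B ∩ X) ∩ (S ∩ X)) ∖ ((S ∩ B) ∖ B). Then x ∈ X ∩ B ∩ S, from which x ∈ ((B ∩ X) ∩ (S ∩ X)) ∪ ((S ∩ B) ∖ B).

(⟸) Let x ∈ ((B ∩ X) ∩ (S ∩ X)) ∪ ((S ∩ B) ∖ B). Then x ∈ X ∩ B ∩ S, from which x ∈ ((B ∩ X) ∩ (S ∩ X)) ∖ ((S ∩ B) ∖ B).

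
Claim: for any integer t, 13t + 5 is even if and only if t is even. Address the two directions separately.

(⇒) This fails: t = 5 gives 13t + 5 = 70, which is even, but 5 is odd, not even.

(⇐) This also fails: t = 2 is even, but 13t + 5 = 31 is odd, not even.

Neither implication holds.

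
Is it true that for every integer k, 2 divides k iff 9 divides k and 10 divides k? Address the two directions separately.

(⇒) This fails: take k = 2. Certainly 2 ∣ 2, but 9 ∤ 2.

(⇐) Suppose 9 ∣ k and 10 ∣ k. Any common multiple of 9 and 10 is a multiple of their lcm; here gcd(9, 10) = 1, so lcm(9, 10) = 9·10 = 90, so 90 ∣ k. Since 2 ∣ 90, it follows that 2 ∣ k.

Not equivalent: only (⇐) holds.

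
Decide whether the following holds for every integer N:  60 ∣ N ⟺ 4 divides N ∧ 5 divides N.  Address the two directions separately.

Forward direction. If 60 ∣ N, write N = 60q. Since 60 = 15·4, N = 4·(15q), so 4 ∣ N; and since 60 = 12·5, N = 5·(12q), so 5 ∣ N.

Converse. This fails: take N = 20. Both 4 ∣ 20 and 5 ∣ 20, yet 20 is not a multiple of 60 (since 20 = 0·60 + 20), so 60 ∤ 20.

(⇒) holds; (⇐) fails.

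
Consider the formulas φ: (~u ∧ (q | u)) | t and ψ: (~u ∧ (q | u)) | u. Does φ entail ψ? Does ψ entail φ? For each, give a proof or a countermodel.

(⟹) This fails. Under q = F, t = T, u = F, the left side is true but the right side is false.

(⟸) This fails. Under q = F, t = F, u = T, the left side is false but the right side is true.

Both directions fail.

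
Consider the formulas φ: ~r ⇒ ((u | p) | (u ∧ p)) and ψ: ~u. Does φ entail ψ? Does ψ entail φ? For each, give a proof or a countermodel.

(⇒) fails and (⇐) fails.

(⇒) This fails. Under p = F, u = T, r = F, the left side is true but the right side is false.

(⇐) This fails. Under p = F, u = F, r = F, the left side is false but the right side is true.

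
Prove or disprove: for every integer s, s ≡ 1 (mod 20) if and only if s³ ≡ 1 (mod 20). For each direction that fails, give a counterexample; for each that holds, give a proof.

Both implications hold.

Forward direction. Suppose s ≡ 1 (mod 20). Write s = 20j + 1. Then (20j + 1)³ = 8000j³ + 1200j² + 60j + 1 = 20(400j³ + 60j² + 3j) + 1, so s³ ≡ 1 (mod 20).

Converse. Suppose s³ ≡ 1 (mod 20). The only residue r in {0, …, 19} with r³ ≡ 1 (mod 20) is r = 1, so s ≡ 1 (mod 20).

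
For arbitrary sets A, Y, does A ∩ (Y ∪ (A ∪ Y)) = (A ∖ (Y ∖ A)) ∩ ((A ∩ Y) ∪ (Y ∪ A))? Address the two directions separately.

Forward inclusion. Let x ∈ A ∩ (Y ∪ (A ∪ Y)). Then either x ∈ A and x ∉ Y; or x ∈ A ∩ Y. In each case x ∈ (A ∖ (Y ∖ A)) ∩ ((A ∩ Y) ∪ (Y ∪ A)), so A ∩ (Y ∪ (A ∪ Y)) ⊆ (A ∖ (Y ∖ A)) ∩ ((A ∩ Y) ∪ (Y ∪ A)).

Reverse inclusion. Let x ∈ (A ∖ (Y ∖ A)) ∩ ((A ∩ Y) ∪ (Y ∪ A)). Then either x ∈ A and x ∉ Y; or x ∈ A ∩ Y. In each case x ∈ A ∩ (Y ∪ (A ∪ Y)), so (A ∖ (Y ∖ A)) ∩ ((A ∩ Y) ∪ (Y ∪ A)) ⊆ A ∩ (Y ∪ (A ∪ Y)).

Both inclusions hold.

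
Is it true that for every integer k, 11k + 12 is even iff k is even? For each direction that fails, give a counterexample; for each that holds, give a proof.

Forward direction. Suppose 11k + 12 is even. Since 11 is odd, 11k and k have the same parity, so 11k + 12 ≡ k + 12 (mod 2). As 12 is even, 11k + 12 is even exactly when k is even. Thus k is even.

Converse. Suppose k is even; write k = 2j. Then 11k + 12 = 11·(2j) + 12 = 2·11j + 12, which is even.

The biconditional holds.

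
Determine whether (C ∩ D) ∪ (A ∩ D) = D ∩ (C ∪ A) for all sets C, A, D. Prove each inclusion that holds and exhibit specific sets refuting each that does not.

Forward inclusion. Let x ∈ (C ∩ D) ∪ (A ∩ D). Then either x ∈ C ∩ D and x ∉ A; or x ∈ A ∩ D and x ∉ C; or x ∈ C ∩ A ∩ D. In each case x ∈ D ∩ (C ∪ A), so (C ∩ D) ∪ (A ∩ D) ⊆ D ∩ (C ∪ A).

Reverse inclusion. Let x ∈ D ∩ (C ∪ A). Then either x ∈ C ∩ D and x ∉ A; or x ∈ A ∩ D and x ∉ C; or x ∈ C ∩ A ∩ D. In each case x ∈ (C ∩ D) ∪ (A ∩ D), so D ∩ (C ∪ A) ⊆ (C ∩ D) ∪ (A ∩ D).

Both inclusions hold; the sets are equal.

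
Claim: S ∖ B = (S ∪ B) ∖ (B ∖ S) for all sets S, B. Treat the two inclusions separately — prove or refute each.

Only the forward inclusion holds.

Forward inclusion. Let x ∈ S ∖ B. Then x ∈ S and x ∉ B, from which x ∈ (S ∪ B) ∖ (B ∖ S).

Reverse inclusion. This inclusion fails. Take S = {1}, B = {1}; then 1 ∈ (S ∪ B) ∖ (B ∖ S) but 1 ∉ S ∖ B.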